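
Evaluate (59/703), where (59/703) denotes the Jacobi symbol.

Both 59 ≡ 3 and 703 ≡ 3 (mod 4), so reciprocity gives (59/703) = -(703/59). Reduce: 703 ≡ 54 (mod 59). Now have -(54/59).
Factor out 2: 54 = 2·27. Since 59 ≡ 3 (mod 8), (2/59) = -1. Now have (27/59).
Both 27 ≡ 3 and 59 ≡ 3 (mod 4), so reciprocity gives (27/59) = -(59/27). Reduce: 59 ≡ 5 (mod 27). Now have -(5/27).
5 ≡ 1 (mod 4), so quadratic reciprocity gives (5/27) = (27/5). Reduce: 27 ≡ 2 (mod 5). Now have -(2/5).
Factor out 2: 2 = 2. Since 5 ≡ 5 (mod 8), (2/5) = -1. Now have (1/5).
(1/5) = 1. Collecting the sign factors: 1.

1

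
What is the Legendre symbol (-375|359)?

(-375|359)
  = (343|359)    [-375 ≡ 343 mod 359]
  = -(359|343)    [QR: both ≡ 3 mod 4, sign flips]
  = -(16|343)    [359 ≡ 16 mod 343]
  = -(1|343)    [343 ≡ 7 mod 8 ⇒ (2|343)^4 = +1]
  = -1    [(1|343) = 1]

-1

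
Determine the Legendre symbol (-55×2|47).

By multiplicativity, (-55·2|47) = (-55|47)·(2|47).
First factor (-55|47):
(-55|47)
  = (39|47)    [-55 ≡ 39 mod 47]
  = -(47|39)    [QR: both ≡ 3 mod 4, sign flips]
  = -(8|39)    [47 ≡ 8 mod 39]
  = -(1|39)    [39 ≡ 7 mod 8 ⇒ (2|39)^3 = +1]
  = -1    [(1|39) = 1]
Second factor (2|47):
(2|47)
  = (1|47)    [47 ≡ 7 mod 8 ⇒ (2|47) = +1]
  = 1    [(1|47) = 1]
Product: (-1)·(1) = -1.

-1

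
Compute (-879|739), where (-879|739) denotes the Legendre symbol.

1

(-879|739)
  = (599|739)    [-879 ≡ 599 mod 739]
  = -(739|599)    [QR: both ≡ 3 mod 4, sign flips]
  = -(140|599)    [739 ≡ 140 mod 599]
  = -(35|599)    [599 ≡ 7 mod 8 ⇒ (2|599)^2 = +1]
  = (599|35)    [QR: both ≡ 3 mod 4, sign flips]
  = (4|35)    [599 ≡ 4 mod 35]
  = (1|35)    [35 ≡ 3 mod 8 ⇒ (2|35)^2 = +1]
  = 1    [(1|35) = 1]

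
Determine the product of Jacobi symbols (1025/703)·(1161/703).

By multiplicativity, (1025·1161/703) = (1025/703)·(1161/703).
First factor (1025/703):
(1025/703)
  = (322/703)    [1025 ≡ 322 mod 703]
  = (161/703)    [703 ≡ 7 mod 8 ⇒ (2/703) = +1]
  = (703/161)    [QR: 161 ≡ 1 mod 4, sign kept]
  = (59/161)    [703 ≡ 59 mod 161]
  = (161/59)    [QR: 161 ≡ 1 mod 4, sign kept]
  = (43/59)    [161 ≡ 43 mod 59]
  = -(59/43)    [QR: both ≡ 3 mod 4, sign flips]
  = -(16/43)    [59 ≡ 16 mod 43]
  = -(1/43)    [43 ≡ 3 mod 8 ⇒ (2/43)^4 = +1]
  = -1    [(1/43) = 1]
Second factor (1161/703):
(1161/703)
  = (458/703)    [1161 ≡ 458 mod 703]
  = (229/703)    [703 ≡ 7 mod 8 ⇒ (2/703) = +1]
  = (703/229)    [QR: 229 ≡ 1 mod 4, sign kept]
  = (16/229)    [703 ≡ 16 mod 229]
  = (1/229)    [229 ≡ 5 mod 8 ⇒ (2/229)^4 = +1]
  = 1    [(1/229) = 1]
Product: (-1)·(1) = -1.

-1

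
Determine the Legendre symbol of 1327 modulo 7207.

Both 1327 ≡ 3 and 7207 ≡ 3 (mod 4), so reciprocity gives (1327/7207) = -(7207/1327). Reduce: 7207 ≡ 572 (mod 1327). Now have -(572/1327).
Factor out 2: 572 = 2^2·143. Since 1327 ≡ 7 (mod 8), (2/1327) = +1, and (2/1327)^2 = +1. Now have -(143/1327).
Both 143 ≡ 3 and 1327 ≡ 3 (mod 4), so reciprocity gives (143/1327) = -(1327/143). Reduce: 1327 ≡ 40 (mod 143). Now have (40/143).
Factor out 2: 40 = 2^3·5. Since 143 ≡ 7 (mod 8), (2/143) = +1, and (2/143)^3 = +1. Now have (5/143).
5 ≡ 1 (mod 4), so quadratic reciprocity gives (5/143) = (143/5). Reduce: 143 ≡ 3 (mod 5). Now have (3/5).
5 ≡ 1 (mod 4), so quadratic reciprocity gives (3/5) = (5/3). Reduce: 5 ≡ 2 (mod 3). Now have (2/3).
Factor out 2: 2 = 2. Since 3 ≡ 3 (mod 8), (2/3) = -1. Now have -(1/3).
(1/3) = 1. Collecting the sign factors: -1.

-1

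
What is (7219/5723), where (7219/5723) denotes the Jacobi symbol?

-1

(7219/5723)
  = (1496/5723)    [7219 ≡ 1496 mod 5723]
  = -(187/5723)    [5723 ≡ 3 mod 8 ⇒ (2/5723)^3 = -1]
  = (5723/187)    [QR: both ≡ 3 mod 4, sign flips]
  = (113/187)    [5723 ≡ 113 mod 187]
  = (187/113)    [QR: 113 ≡ 1 mod 4, sign kept]
  = (74/113)    [187 ≡ 74 mod 113]
  = (37/113)    [113 ≡ 1 mod 8 ⇒ (2/113) = +1]
  = (113/37)    [QR: 37 ≡ 1 mod 4, sign kept]
  = (2/37)    [113 ≡ 2 mod 37]
  = -(1/37)    [37 ≡ 5 mod 8 ⇒ (2/37) = -1]
  = -1    [(1/37) = 1]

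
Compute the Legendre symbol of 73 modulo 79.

1

73 ≡ 1 (mod 4), so quadratic reciprocity gives (73/79) = (79/73). Reduce: 79 ≡ 6 (mod 73). Now have (6/73).
Factor out 2: 6 = 2·3. Since 73 ≡ 1 (mod 8), (2/73) = +1. Now have (3/73).
73 ≡ 1 (mod 4), so quadratic reciprocity gives (3/73) = (73/3). Reduce: 73 ≡ 1 (mod 3). Now have (1/3).
(1/3) = 1. Collecting the sign factors: 1.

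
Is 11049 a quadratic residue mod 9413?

yes

Reduce the numerator: 11049 ≡ 1636 (mod 9413), so (11049/9413) = (1636/9413).
Factor out 2: 1636 = 2^2·409. Since 9413 ≡ 5 (mod 8), (2/9413) = -1, and (2/9413)^2 = +1. Now have (409/9413).
409 ≡ 1 (mod 4), so quadratic reciprocity gives (409/9413) = (9413/409). Reduce: 9413 ≡ 6 (mod 409). Now have (6/409).
Factor out 2: 6 = 2·3. Since 409 ≡ 1 (mod 8), (2/409) = +1. Now have (3/409).
409 ≡ 1 (mod 4), so quadratic reciprocity gives (3/409) = (409/3). Reduce: 409 ≡ 1 (mod 3). Now have (1/3).
(1/3) = 1. Collecting the sign factors: 1.
The Legendre symbol is 1, so x^2 ≡ 11049 (mod 9413) has solution.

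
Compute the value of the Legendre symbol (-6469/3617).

-1

Reduce the numerator: -6469 ≡ 765 (mod 3617), so (-6469/3617) = (765/3617).
765 ≡ 1 (mod 4), so quadratic reciprocity gives (765/3617) = (3617/765). Reduce: 3617 ≡ 557 (mod 765). Now have (557/765).
557 ≡ 1 (mod 4), so quadratic reciprocity gives (557/765) = (765/557). Reduce: 765 ≡ 208 (mod 557). Now have (208/557).
Factor out 2: 208 = 2^4·13. Since 557 ≡ 5 (mod 8), (2/557) = -1, and (2/557)^4 = +1. Now have (13/557).
13 ≡ 1 (mod 4), so quadratic reciprocity gives (13/557) = (557/13). Reduce: 557 ≡ 11 (mod 13). Now have (11/13).
13 ≡ 1 (mod 4), so quadratic reciprocity gives (11/13) = (13/11). Reduce: 13 ≡ 2 (mod 11). Now have (2/11).
Factor out 2: 2 = 2. Since 11 ≡ 3 (mod 8), (2/11) = -1. Now have -(1/11).
(1/11) = 1. Collecting the sign factors: -1.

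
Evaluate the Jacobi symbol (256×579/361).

By multiplicativity, (256·579/361) = (256/361)·(579/361).
First factor (256/361):
(256/361)
  = (1/361)    [361 ≡ 1 mod 8 ⇒ (2/361)^8 = +1]
  = 1    [(1/361) = 1]
Second factor (579/361):
(579/361)
  = (218/361)    [579 ≡ 218 mod 361]
  = (109/361)    [361 ≡ 1 mod 8 ⇒ (2/361) = +1]
  = (361/109)    [QR: 109 ≡ 1 mod 4, sign kept]
  = (34/109)    [361 ≡ 34 mod 109]
  = -(17/109)    [109 ≡ 5 mod 8 ⇒ (2/109) = -1]
  = -(109/17)    [QR: 17 ≡ 1 mod 4, sign kept]
  = -(7/17)    [109 ≡ 7 mod 17]
  = -(17/7)    [QR: 17 ≡ 1 mod 4, sign kept]
  = -(3/7)    [17 ≡ 3 mod 7]
  = (7/3)    [QR: both ≡ 3 mod 4, sign flips]
  = (1/3)    [7 ≡ 1 mod 3]
  = 1    [(1/3) = 1]
Product: (1)·(1) = 1.

1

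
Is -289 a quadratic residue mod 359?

Reduce the numerator: -289 ≡ 70 (mod 359), so (-289|359) = (70|359).
Factor out 2: 70 = 2·35. Since 359 ≡ 7 (mod 8), (2|359) = +1. Now have (35|359).
Both 35 ≡ 3 and 359 ≡ 3 (mod 4), so reciprocity gives (35|359) = -(359|35). Reduce: 359 ≡ 9 (mod 35). Now have -(9|35).
9 ≡ 1 (mod 4), so quadratic reciprocity gives (9|35) = (35|9). Reduce: 35 ≡ 8 (mod 9). Now have -(8|9).
Factor out 2: 8 = 2^3. Since 9 ≡ 1 (mod 8), (2|9) = +1, and (2|9)^3 = +1. Now have -(1|9).
(1|9) = 1. Collecting the sign factors: -1.
The Legendre symbol is -1, so x^2 ≡ -289 (mod 359) has no solution.

no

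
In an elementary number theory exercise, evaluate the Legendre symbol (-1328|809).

-1

Pull out -1: (-1328|809) = (-1|809)·(1328|809). Since 809 ≡ 1 (mod 4), (-1|809) = +1. Now have (1328|809).
Reduce the numerator: 1328 ≡ 519 (mod 809), so (1328|809) = (519|809).
809 ≡ 1 (mod 4), so quadratic reciprocity gives (519|809) = (809|519). Reduce: 809 ≡ 290 (mod 519). Now have (290|519).
Factor out 2: 290 = 2·145. Since 519 ≡ 7 (mod 8), (2|519) = +1. Now have (145|519).
145 ≡ 1 (mod 4), so quadratic reciprocity gives (145|519) = (519|145). Reduce: 519 ≡ 84 (mod 145). Now have (84|145).
Factor out 2: 84 = 2^2·21. Since 145 ≡ 1 (mod 8), (2|145) = +1, and (2|145)^2 = +1. Now have (21|145).
21 ≡ 1 (mod 4), so quadratic reciprocity gives (21|145) = (145|21). Reduce: 145 ≡ 19 (mod 21). Now have (19|21).
21 ≡ 1 (mod 4), so quadratic reciprocity gives (19|21) = (21|19). Reduce: 21 ≡ 2 (mod 19). Now have (2|19).
Factor out 2: 2 = 2. Since 19 ≡ 3 (mod 8), (2|19) = -1. Now have -(1|19).
(1|19) = 1. Collecting the sign factors: -1.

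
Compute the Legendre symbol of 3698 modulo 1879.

(3698/1879)
  = (1819/1879)    [3698 ≡ 1819 mod 1879]
  = -(1879/1819)    [QR: both ≡ 3 mod 4, sign flips]
  = -(60/1819)    [1879 ≡ 60 mod 1819]
  = -(15/1819)    [1819 ≡ 3 mod 8 ⇒ (2/1819)^2 = +1]
  = (1819/15)    [QR: both ≡ 3 mod 4, sign flips]
  = (4/15)    [1819 ≡ 4 mod 15]
  = (1/15)    [15 ≡ 7 mod 8 ⇒ (2/15)^2 = +1]
  = 1    [(1/15) = 1]

1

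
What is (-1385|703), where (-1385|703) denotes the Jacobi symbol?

-1

Reduce the numerator: -1385 ≡ 21 (mod 703), so (-1385|703) = (21|703).
21 ≡ 1 (mod 4), so quadratic reciprocity gives (21|703) = (703|21). Reduce: 703 ≡ 10 (mod 21). Now have (10|21).
Factor out 2: 10 = 2·5. Since 21 ≡ 5 (mod 8), (2|21) = -1. Now have -(5|21).
5 ≡ 1 (mod 4), so quadratic reciprocity gives (5|21) = (21|5). Reduce: 21 ≡ 1 (mod 5). Now have -(1|5).
(1|5) = 1. Collecting the sign factors: -1.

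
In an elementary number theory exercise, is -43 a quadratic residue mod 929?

no

Reduce the numerator: -43 ≡ 886 (mod 929), so (-43|929) = (886|929).
Factor out 2: 886 = 2·443. Since 929 ≡ 1 (mod 8), (2|929) = +1. Now have (443|929).
929 ≡ 1 (mod 4), so quadratic reciprocity gives (443|929) = (929|443). Reduce: 929 ≡ 43 (mod 443). Now have (43|443).
Both 43 ≡ 3 and 443 ≡ 3 (mod 4), so reciprocity gives (43|443) = -(443|43). Reduce: 443 ≡ 13 (mod 43). Now have -(13|43).
13 ≡ 1 (mod 4), so quadratic reciprocity gives (13|43) = (43|13). Reduce: 43 ≡ 4 (mod 13). Now have -(4|13).
Factor out 2: 4 = 2^2. Since 13 ≡ 5 (mod 8), (2|13) = -1, and (2|13)^2 = +1. Now have -(1|13).
(1|13) = 1. Collecting the sign factors: -1.
(-43|929) = -1, and 929 is prime, so -43 is not a quadratic residue mod 929.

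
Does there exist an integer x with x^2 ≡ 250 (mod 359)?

Factor out 2: 250 = 2·125. Since 359 ≡ 7 (mod 8), (2/359) = +1. Now have (125/359).
125 ≡ 1 (mod 4), so quadratic reciprocity gives (125/359) = (359/125). Reduce: 359 ≡ 109 (mod 125). Now have (109/125).
109 ≡ 1 (mod 4), so quadratic reciprocity gives (109/125) = (125/109). Reduce: 125 ≡ 16 (mod 109). Now have (16/109).
Factor out 2: 16 = 2^4. Since 109 ≡ 5 (mod 8), (2/109) = -1, and (2/109)^4 = +1. Now have (1/109).
(1/109) = 1. Collecting the sign factors: 1.
(250/359) = 1, and 359 is prime, so 250 is a quadratic residue mod 359.

yes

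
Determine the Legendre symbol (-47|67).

(-47|67)
  = -(47|67)    [67 ≡ 3 mod 4 ⇒ (-1|67) = -1]
  = (67|47)    [QR: both ≡ 3 mod 4, sign flips]
  = (20|47)    [67 ≡ 20 mod 47]
  = (5|47)    [47 ≡ 7 mod 8 ⇒ (2|47)^2 = +1]
  = (47|5)    [QR: 5 ≡ 1 mod 4, sign kept]
  = (2|5)    [47 ≡ 2 mod 5]
  = -(1|5)    [5 ≡ 5 mod 8 ⇒ (2|5) = -1]
  = -1    [(1|5) = 1]

-1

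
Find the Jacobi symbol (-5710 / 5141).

(-5710 / 5141)
  = (4572 / 5141)    [-5710 ≡ 4572 mod 5141]
  = (1143 / 5141)    [5141 ≡ 5 mod 8 ⇒ (2 / 5141)^2 = +1]
  = (5141 / 1143)    [QR: 5141 ≡ 1 mod 4, sign kept]
  = (569 / 1143)    [5141 ≡ 569 mod 1143]
  = (1143 / 569)    [QR: 569 ≡ 1 mod 4, sign kept]
  = (5 / 569)    [1143 ≡ 5 mod 569]
  = (569 / 5)    [QR: 5 ≡ 1 mod 4, sign kept]
  = (4 / 5)    [569 ≡ 4 mod 5]
  = (1 / 5)    [5 ≡ 5 mod 8 ⇒ (2 / 5)^2 = +1]
  = 1    [(1 / 5) = 1]

1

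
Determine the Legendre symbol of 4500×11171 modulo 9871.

By multiplicativity, (4500·11171 / 9871) = (4500 / 9871)·(11171 / 9871).
First factor (4500 / 9871):
Factor out 2: 4500 = 2^2·1125. Since 9871 ≡ 7 (mod 8), (2 / 9871) = +1, and (2 / 9871)^2 = +1. Now have (1125 / 9871).
1125 ≡ 1 (mod 4), so quadratic reciprocity gives (1125 / 9871) = (9871 / 1125). Reduce: 9871 ≡ 871 (mod 1125). Now have (871 / 1125).
1125 ≡ 1 (mod 4), so quadratic reciprocity gives (871 / 1125) = (1125 / 871). Reduce: 1125 ≡ 254 (mod 871). Now have (254 / 871).
Factor out 2: 254 = 2·127. Since 871 ≡ 7 (mod 8), (2 / 871) = +1. Now have (127 / 871).
Both 127 ≡ 3 and 871 ≡ 3 (mod 4), so reciprocity gives (127 / 871) = -(871 / 127). Reduce: 871 ≡ 109 (mod 127). Now have -(109 / 127).
109 ≡ 1 (mod 4), so quadratic reciprocity gives (109 / 127) = (127 / 109). Reduce: 127 ≡ 18 (mod 109). Now have -(18 / 109).
Factor out 2: 18 = 2·9. Since 109 ≡ 5 (mod 8), (2 / 109) = -1. Now have (9 / 109).
9 ≡ 1 (mod 4), so quadratic reciprocity gives (9 / 109) = (109 / 9). Reduce: 109 ≡ 1 (mod 9). Now have (1 / 9).
(1 / 9) = 1. Collecting the sign factors: 1.
Second factor (11171 / 9871):
Reduce the numerator: 11171 ≡ 1300 (mod 9871), so (11171 / 9871) = (1300 / 9871).
Factor out 2: 1300 = 2^2·325. Since 9871 ≡ 7 (mod 8), (2 / 9871) = +1, and (2 / 9871)^2 = +1. Now have (325 / 9871).
325 ≡ 1 (mod 4), so quadratic reciprocity gives (325 / 9871) = (9871 / 325). Reduce: 9871 ≡ 121 (mod 325). Now have (121 / 325).
121 ≡ 1 (mod 4), so quadratic reciprocity gives (121 / 325) = (325 / 121). Reduce: 325 ≡ 83 (mod 121). Now have (83 / 121).
121 ≡ 1 (mod 4), so quadratic reciprocity gives (83 / 121) = (121 / 83). Reduce: 121 ≡ 38 (mod 83). Now have (38 / 83).
Factor out 2: 38 = 2·19. Since 83 ≡ 3 (mod 8), (2 / 83) = -1. Now have -(19 / 83).
Both 19 ≡ 3 and 83 ≡ 3 (mod 4), so reciprocity gives (19 / 83) = -(83 / 19). Reduce: 83 ≡ 7 (mod 19). Now have (7 / 19).
Both 7 ≡ 3 and 19 ≡ 3 (mod 4), so reciprocity gives (7 / 19) = -(19 / 7). Reduce: 19 ≡ 5 (mod 7). Now have -(5 / 7).
5 ≡ 1 (mod 4), so quadratic reciprocity gives (5 / 7) = (7 / 5). Reduce: 7 ≡ 2 (mod 5). Now have -(2 / 5).
Factor out 2: 2 = 2. Since 5 ≡ 5 (mod 8), (2 / 5) = -1. Now have (1 / 5).
(1 / 5) = 1. Collecting the sign factors: 1.
Product: (1)·(1) = 1.

1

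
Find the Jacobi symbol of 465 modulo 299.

-1

Reduce the numerator: 465 ≡ 166 (mod 299), so (465/299) = (166/299).
Factor out 2: 166 = 2·83. Since 299 ≡ 3 (mod 8), (2/299) = -1. Now have -(83/299).
Both 83 ≡ 3 and 299 ≡ 3 (mod 4), so reciprocity gives (83/299) = -(299/83). Reduce: 299 ≡ 50 (mod 83). Now have (50/83).
Factor out 2: 50 = 2·25. Since 83 ≡ 3 (mod 8), (2/83) = -1. Now have -(25/83).
25 ≡ 1 (mod 4), so quadratic reciprocity gives (25/83) = (83/25). Reduce: 83 ≡ 8 (mod 25). Now have -(8/25).
Factor out 2: 8 = 2^3. Since 25 ≡ 1 (mod 8), (2/25) = +1, and (2/25)^3 = +1. Now have -(1/25).
(1/25) = 1. Collecting the sign factors: -1.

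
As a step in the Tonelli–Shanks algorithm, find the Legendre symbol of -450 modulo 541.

-1

Pull out -1: (-450/541) = (-1/541)·(450/541). Since 541 ≡ 1 (mod 4), (-1/541) = +1. Now have (450/541).
Factor out 2: 450 = 2·225. Since 541 ≡ 5 (mod 8), (2/541) = -1. Now have -(225/541).
225 ≡ 1 (mod 4), so quadratic reciprocity gives (225/541) = (541/225). Reduce: 541 ≡ 91 (mod 225). Now have -(91/225).
225 ≡ 1 (mod 4), so quadratic reciprocity gives (91/225) = (225/91). Reduce: 225 ≡ 43 (mod 91). Now have -(43/91).
Both 43 ≡ 3 and 91 ≡ 3 (mod 4), so reciprocity gives (43/91) = -(91/43). Reduce: 91 ≡ 5 (mod 43). Now have (5/43).
5 ≡ 1 (mod 4), so quadratic reciprocity gives (5/43) = (43/5). Reduce: 43 ≡ 3 (mod 5). Now have (3/5).
5 ≡ 1 (mod 4), so quadratic reciprocity gives (3/5) = (5/3). Reduce: 5 ≡ 2 (mod 3). Now have (2/3).
Factor out 2: 2 = 2. Since 3 ≡ 3 (mod 8), (2/3) = -1. Now have -(1/3).
(1/3) = 1. Collecting the sign factors: -1.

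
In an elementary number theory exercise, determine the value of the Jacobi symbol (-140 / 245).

0

Reduce the numerator: -140 ≡ 105 (mod 245), so (-140 / 245) = (105 / 245).
105 ≡ 1 (mod 4), so quadratic reciprocity gives (105 / 245) = (245 / 105). Reduce: 245 ≡ 35 (mod 105). Now have (35 / 105).
105 ≡ 1 (mod 4), so quadratic reciprocity gives (35 / 105) = (105 / 35). Reduce: 105 ≡ 0 (mod 35). Now have (0 / 35).
The numerator is now 0 with denominator 35 > 1: the symbol is 0.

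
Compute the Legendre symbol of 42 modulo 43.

-1

(42/43)
  = -(21/43)    [43 ≡ 3 mod 8 ⇒ (2/43) = -1]
  = -(43/21)    [QR: 21 ≡ 1 mod 4, sign kept]
  = -(1/21)    [43 ≡ 1 mod 21]
  = -1    [(1/21) = 1]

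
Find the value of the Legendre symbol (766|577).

Reduce the numerator: 766 ≡ 189 (mod 577), so (766|577) = (189|577).
189 ≡ 1 (mod 4), so quadratic reciprocity gives (189|577) = (577|189). Reduce: 577 ≡ 10 (mod 189). Now have (10|189).
Factor out 2: 10 = 2·5. Since 189 ≡ 5 (mod 8), (2|189) = -1. Now have -(5|189).
5 ≡ 1 (mod 4), so quadratic reciprocity gives (5|189) = (189|5). Reduce: 189 ≡ 4 (mod 5). Now have -(4|5).
Factor out 2: 4 = 2^2. Since 5 ≡ 5 (mod 8), (2|5) = -1, and (2|5)^2 = +1. Now have -(1|5).
(1|5) = 1. Collecting the sign factors: -1.

-1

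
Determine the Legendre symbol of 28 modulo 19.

(28/19)
  = (9/19)    [28 ≡ 9 mod 19]
  = (19/9)    [QR: 9 ≡ 1 mod 4, sign kept]
  = (1/9)    [19 ≡ 1 mod 9]
  = 1    [(1/9) = 1]

1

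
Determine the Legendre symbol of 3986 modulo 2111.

1

(3986 / 2111)
  = (1875 / 2111)    [3986 ≡ 1875 mod 2111]
  = -(2111 / 1875)    [QR: both ≡ 3 mod 4, sign flips]
  = -(236 / 1875)    [2111 ≡ 236 mod 1875]
  = -(59 / 1875)    [1875 ≡ 3 mod 8 ⇒ (2 / 1875)^2 = +1]
  = (1875 / 59)    [QR: both ≡ 3 mod 4, sign flips]
  = (46 / 59)    [1875 ≡ 46 mod 59]
  = -(23 / 59)    [59 ≡ 3 mod 8 ⇒ (2 / 59) = -1]
  = (59 / 23)    [QR: both ≡ 3 mod 4, sign flips]
  = (13 / 23)    [59 ≡ 13 mod 23]
  = (23 / 13)    [QR: 13 ≡ 1 mod 4, sign kept]
  = (10 / 13)    [23 ≡ 10 mod 13]
  = -(5 / 13)    [13 ≡ 5 mod 8 ⇒ (2 / 13) = -1]
  = -(13 / 5)    [QR: 5 ≡ 1 mod 4, sign kept]
  = -(3 / 5)    [13 ≡ 3 mod 5]
  = -(5 / 3)    [QR: 5 ≡ 1 mod 4, sign kept]
  = -(2 / 3)    [5 ≡ 2 mod 3]
  = (1 / 3)    [3 ≡ 3 mod 8 ⇒ (2 / 3) = -1]
  = 1    [(1 / 3) = 1]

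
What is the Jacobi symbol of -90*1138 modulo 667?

1

By multiplicativity, (-90·1138/667) = (-90/667)·(1138/667).
First factor (-90/667):
Reduce the numerator: -90 ≡ 577 (mod 667), so (-90/667) = (577/667).
577 ≡ 1 (mod 4), so quadratic reciprocity gives (577/667) = (667/577). Reduce: 667 ≡ 90 (mod 577). Now have (90/577).
Factor out 2: 90 = 2·45. Since 577 ≡ 1 (mod 8), (2/577) = +1. Now have (45/577).
45 ≡ 1 (mod 4), so quadratic reciprocity gives (45/577) = (577/45). Reduce: 577 ≡ 37 (mod 45). Now have (37/45).
37 ≡ 1 (mod 4), so quadratic reciprocity gives (37/45) = (45/37). Reduce: 45 ≡ 8 (mod 37). Now have (8/37).
Factor out 2: 8 = 2^3. Since 37 ≡ 5 (mod 8), (2/37) = -1, and (2/37)^3 = -1. Now have -(1/37).
(1/37) = 1. Collecting the sign factors: -1.
Second factor (1138/667):
Reduce the numerator: 1138 ≡ 471 (mod 667), so (1138/667) = (471/667).
Both 471 ≡ 3 and 667 ≡ 3 (mod 4), so reciprocity gives (471/667) = -(667/471). Reduce: 667 ≡ 196 (mod 471). Now have -(196/471).
Factor out 2: 196 = 2^2·49. Since 471 ≡ 7 (mod 8), (2/471) = +1, and (2/471)^2 = +1. Now have -(49/471).
49 ≡ 1 (mod 4), so quadratic reciprocity gives (49/471) = (471/49). Reduce: 471 ≡ 30 (mod 49). Now have -(30/49).
Factor out 2: 30 = 2·15. Since 49 ≡ 1 (mod 8), (2/49) = +1. Now have -(15/49).
49 ≡ 1 (mod 4), so quadratic reciprocity gives (15/49) = (49/15). Reduce: 49 ≡ 4 (mod 15). Now have -(4/15).
Factor out 2: 4 = 2^2. Since 15 ≡ 7 (mod 8), (2/15) = +1, and (2/15)^2 = +1. Now have -(1/15).
(1/15) = 1. Collecting the sign factors: -1.
Product: (-1)·(-1) = 1.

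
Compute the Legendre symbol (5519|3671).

1

(5519|3671)
  = (1848|3671)    [5519 ≡ 1848 mod 3671]
  = (231|3671)    [3671 ≡ 7 mod 8 ⇒ (2|3671)^3 = +1]
  = -(3671|231)    [QR: both ≡ 3 mod 4, sign flips]
  = -(206|231)    [3671 ≡ 206 mod 231]
  = -(103|231)    [231 ≡ 7 mod 8 ⇒ (2|231) = +1]
  = (231|103)    [QR: both ≡ 3 mod 4, sign flips]
  = (25|103)    [231 ≡ 25 mod 103]
  = (103|25)    [QR: 25 ≡ 1 mod 4, sign kept]
  = (3|25)    [103 ≡ 3 mod 25]
  = (25|3)    [QR: 25 ≡ 1 mod 4, sign kept]
  = (1|3)    [25 ≡ 1 mod 3]
  = 1    [(1|3) = 1]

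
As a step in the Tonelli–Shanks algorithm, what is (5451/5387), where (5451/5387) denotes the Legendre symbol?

Reduce the numerator: 5451 ≡ 64 (mod 5387), so (5451/5387) = (64/5387).
Factor out 2: 64 = 2^6. Since 5387 ≡ 3 (mod 8), (2/5387) = -1, and (2/5387)^6 = +1. Now have (1/5387).
(1/5387) = 1. Collecting the sign factors: 1.

1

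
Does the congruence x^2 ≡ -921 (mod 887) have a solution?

yes

(-921|887)
  = -(921|887)    [887 ≡ 3 mod 4 ⇒ (-1|887) = -1]
  = -(34|887)    [921 ≡ 34 mod 887]
  = -(17|887)    [887 ≡ 7 mod 8 ⇒ (2|887) = +1]
  = -(887|17)    [QR: 17 ≡ 1 mod 4, sign kept]
  = -(3|17)    [887 ≡ 3 mod 17]
  = -(17|3)    [QR: 17 ≡ 1 mod 4, sign kept]
  = -(2|3)    [17 ≡ 2 mod 3]
  = (1|3)    [3 ≡ 3 mod 8 ⇒ (2|3) = -1]
  = 1    [(1|3) = 1]
(-921|887) = 1, and 887 is prime, so -921 is a quadratic residue mod 887.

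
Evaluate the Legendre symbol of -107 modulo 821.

-1

(-107/821)
  = (714/821)    [-107 ≡ 714 mod 821]
  = -(357/821)    [821 ≡ 5 mod 8 ⇒ (2/821) = -1]
  = -(821/357)    [QR: 357 ≡ 1 mod 4, sign kept]
  = -(107/357)    [821 ≡ 107 mod 357]
  = -(357/107)    [QR: 357 ≡ 1 mod 4, sign kept]
  = -(36/107)    [357 ≡ 36 mod 107]
  = -(9/107)    [107 ≡ 3 mod 8 ⇒ (2/107)^2 = +1]
  = -(107/9)    [QR: 9 ≡ 1 mod 4, sign kept]
  = -(8/9)    [107 ≡ 8 mod 9]
  = -(1/9)    [9 ≡ 1 mod 8 ⇒ (2/9)^3 = +1]
  = -1    [(1/9) = 1]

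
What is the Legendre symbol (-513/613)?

(-513/613)
  = (513/613)    [613 ≡ 1 mod 4 ⇒ (-1/613) = +1]
  = (613/513)    [QR: 513 ≡ 1 mod 4, sign kept]
  = (100/513)    [613 ≡ 100 mod 513]
  = (25/513)    [513 ≡ 1 mod 8 ⇒ (2/513)^2 = +1]
  = (513/25)    [QR: 25 ≡ 1 mod 4, sign kept]
  = (13/25)    [513 ≡ 13 mod 25]
  = (25/13)    [QR: 13 ≡ 1 mod 4, sign kept]
  = (12/13)    [25 ≡ 12 mod 13]
  = (3/13)    [13 ≡ 5 mod 8 ⇒ (2/13)^2 = +1]
  = (13/3)    [QR: 13 ≡ 1 mod 4, sign kept]
  = (1/3)    [13 ≡ 1 mod 3]
  = 1    [(1/3) = 1]

1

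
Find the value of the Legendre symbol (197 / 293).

1

197 ≡ 1 (mod 4), so quadratic reciprocity gives (197 / 293) = (293 / 197). Reduce: 293 ≡ 96 (mod 197). Now have (96 / 197).
Factor out 2: 96 = 2^5·3. Since 197 ≡ 5 (mod 8), (2 / 197) = -1, and (2 / 197)^5 = -1. Now have -(3 / 197).
197 ≡ 1 (mod 4), so quadratic reciprocity gives (3 / 197) = (197 / 3). Reduce: 197 ≡ 2 (mod 3). Now have -(2 / 3).
Factor out 2: 2 = 2. Since 3 ≡ 3 (mod 8), (2 / 3) = -1. Now have (1 / 3).
(1 / 3) = 1. Collecting the sign factors: 1.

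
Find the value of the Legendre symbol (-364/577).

(-364/577)
  = (213/577)    [-364 ≡ 213 mod 577]
  = (577/213)    [QR: 213 ≡ 1 mod 4, sign kept]
  = (151/213)    [577 ≡ 151 mod 213]
  = (213/151)    [QR: 213 ≡ 1 mod 4, sign kept]
  = (62/151)    [213 ≡ 62 mod 151]
  = (31/151)    [151 ≡ 7 mod 8 ⇒ (2/151) = +1]
  = -(151/31)    [QR: both ≡ 3 mod 4, sign flips]
  = -(27/31)    [151 ≡ 27 mod 31]
  = (31/27)    [QR: both ≡ 3 mod 4, sign flips]
  = (4/27)    [31 ≡ 4 mod 27]
  = (1/27)    [27 ≡ 3 mod 8 ⇒ (2/27)^2 = +1]
  = 1    [(1/27) = 1]

1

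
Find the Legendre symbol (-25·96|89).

By multiplicativity, (-25·96|89) = (-25|89)·(96|89).
First factor (-25|89):
Pull out -1: (-25|89) = (-1|89)·(25|89). Since 89 ≡ 1 (mod 4), (-1|89) = +1. Now have (25|89).
25 ≡ 1 (mod 4), so quadratic reciprocity gives (25|89) = (89|25). Reduce: 89 ≡ 14 (mod 25). Now have (14|25).
Factor out 2: 14 = 2·7. Since 25 ≡ 1 (mod 8), (2|25) = +1. Now have (7|25).
25 ≡ 1 (mod 4), so quadratic reciprocity gives (7|25) = (25|7). Reduce: 25 ≡ 4 (mod 7). Now have (4|7).
Factor out 2: 4 = 2^2. Since 7 ≡ 7 (mod 8), (2|7) = +1, and (2|7)^2 = +1. Now have (1|7).
(1|7) = 1. Collecting the sign factors: 1.
Second factor (96|89):
Reduce the numerator: 96 ≡ 7 (mod 89), so (96|89) = (7|89).
89 ≡ 1 (mod 4), so quadratic reciprocity gives (7|89) = (89|7). Reduce: 89 ≡ 5 (mod 7). Now have (5|7).
5 ≡ 1 (mod 4), so quadratic reciprocity gives (5|7) = (7|5). Reduce: 7 ≡ 2 (mod 5). Now have (2|5).
Factor out 2: 2 = 2. Since 5 ≡ 5 (mod 8), (2|5) = -1. Now have -(1|5).
(1|5) = 1. Collecting the sign factors: -1.
Product: (1)·(-1) = -1.

-1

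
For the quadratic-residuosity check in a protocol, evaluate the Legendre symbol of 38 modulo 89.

(38 / 89)
  = (19 / 89)    [89 ≡ 1 mod 8 ⇒ (2 / 89) = +1]
  = (89 / 19)    [QR: 89 ≡ 1 mod 4, sign kept]
  = (13 / 19)    [89 ≡ 13 mod 19]
  = (19 / 13)    [QR: 13 ≡ 1 mod 4, sign kept]
  = (6 / 13)    [19 ≡ 6 mod 13]
  = -(3 / 13)    [13 ≡ 5 mod 8 ⇒ (2 / 13) = -1]
  = -(13 / 3)    [QR: 13 ≡ 1 mod 4, sign kept]
  = -(1 / 3)    [13 ≡ 1 mod 3]
  = -1    [(1 / 3) = 1]

-1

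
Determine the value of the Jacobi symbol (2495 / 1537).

Reduce the numerator: 2495 ≡ 958 (mod 1537), so (2495 / 1537) = (958 / 1537).
Factor out 2: 958 = 2·479. Since 1537 ≡ 1 (mod 8), (2 / 1537) = +1. Now have (479 / 1537).
1537 ≡ 1 (mod 4), so quadratic reciprocity gives (479 / 1537) = (1537 / 479). Reduce: 1537 ≡ 100 (mod 479). Now have (100 / 479).
Factor out 2: 100 = 2^2·25. Since 479 ≡ 7 (mod 8), (2 / 479) = +1, and (2 / 479)^2 = +1. Now have (25 / 479).
25 ≡ 1 (mod 4), so quadratic reciprocity gives (25 / 479) = (479 / 25). Reduce: 479 ≡ 4 (mod 25). Now have (4 / 25).
Factor out 2: 4 = 2^2. Since 25 ≡ 1 (mod 8), (2 / 25) = +1, and (2 / 25)^2 = +1. Now have (1 / 25).
(1 / 25) = 1. Collecting the sign factors: 1.

1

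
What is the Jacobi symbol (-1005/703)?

Reduce the numerator: -1005 ≡ 401 (mod 703), so (-1005/703) = (401/703).
401 ≡ 1 (mod 4), so quadratic reciprocity gives (401/703) = (703/401). Reduce: 703 ≡ 302 (mod 401). Now have (302/401).
Factor out 2: 302 = 2·151. Since 401 ≡ 1 (mod 8), (2/401) = +1. Now have (151/401).
401 ≡ 1 (mod 4), so quadratic reciprocity gives (151/401) = (401/151). Reduce: 401 ≡ 99 (mod 151). Now have (99/151).
Both 99 ≡ 3 and 151 ≡ 3 (mod 4), so reciprocity gives (99/151) = -(151/99). Reduce: 151 ≡ 52 (mod 99). Now have -(52/99).
Factor out 2: 52 = 2^2·13. Since 99 ≡ 3 (mod 8), (2/99) = -1, and (2/99)^2 = +1. Now have -(13/99).
13 ≡ 1 (mod 4), so quadratic reciprocity gives (13/99) = (99/13). Reduce: 99 ≡ 8 (mod 13). Now have -(8/13).
Factor out 2: 8 = 2^3. Since 13 ≡ 5 (mod 8), (2/13) = -1, and (2/13)^3 = -1. Now have (1/13).
(1/13) = 1. Collecting the sign factors: 1.

1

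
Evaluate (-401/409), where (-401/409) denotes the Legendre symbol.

(-401/409)
  = (401/409)    [409 ≡ 1 mod 4 ⇒ (-1/409) = +1]
  = (409/401)    [QR: 401 ≡ 1 mod 4, sign kept]
  = (8/401)    [409 ≡ 8 mod 401]
  = (1/401)    [401 ≡ 1 mod 8 ⇒ (2/401)^3 = +1]
  = 1    [(1/401) = 1]

1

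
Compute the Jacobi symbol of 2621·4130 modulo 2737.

0

By multiplicativity, (2621·4130/2737) = (2621/2737)·(4130/2737).
First factor (2621/2737):
(2621/2737)
  = (2737/2621)    [QR: 2621 ≡ 1 mod 4, sign kept]
  = (116/2621)    [2737 ≡ 116 mod 2621]
  = (29/2621)    [2621 ≡ 5 mod 8 ⇒ (2/2621)^2 = +1]
  = (2621/29)    [QR: 29 ≡ 1 mod 4, sign kept]
  = (11/29)    [2621 ≡ 11 mod 29]
  = (29/11)    [QR: 29 ≡ 1 mod 4, sign kept]
  = (7/11)    [29 ≡ 7 mod 11]
  = -(11/7)    [QR: both ≡ 3 mod 4, sign flips]
  = -(4/7)    [11 ≡ 4 mod 7]
  = -(1/7)    [7 ≡ 7 mod 8 ⇒ (2/7)^2 = +1]
  = -1    [(1/7) = 1]
Second factor (4130/2737):
(4130/2737)
  = (1393/2737)    [4130 ≡ 1393 mod 2737]
  = (2737/1393)    [QR: 1393 ≡ 1 mod 4, sign kept]
  = (1344/1393)    [2737 ≡ 1344 mod 1393]
  = (21/1393)    [1393 ≡ 1 mod 8 ⇒ (2/1393)^6 = +1]
  = (1393/21)    [QR: 21 ≡ 1 mod 4, sign kept]
  = (7/21)    [1393 ≡ 7 mod 21]
  = (21/7)    [QR: 21 ≡ 1 mod 4, sign kept]
  = (0/7)    [21 ≡ 0 mod 7]
  = 0    [numerator 0, gcd > 1]
Product: (-1)·(0) = 0.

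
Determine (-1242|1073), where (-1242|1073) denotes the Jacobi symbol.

Pull out -1: (-1242|1073) = (-1|1073)·(1242|1073). Since 1073 ≡ 1 (mod 4), (-1|1073) = +1. Now have (1242|1073).
Reduce the numerator: 1242 ≡ 169 (mod 1073), so (1242|1073) = (169|1073).
169 ≡ 1 (mod 4), so quadratic reciprocity gives (169|1073) = (1073|169). Reduce: 1073 ≡ 59 (mod 169). Now have (59|169).
169 ≡ 1 (mod 4), so quadratic reciprocity gives (59|169) = (169|59). Reduce: 169 ≡ 51 (mod 59). Now have (51|59).
Both 51 ≡ 3 and 59 ≡ 3 (mod 4), so reciprocity gives (51|59) = -(59|51). Reduce: 59 ≡ 8 (mod 51). Now have -(8|51).
Factor out 2: 8 = 2^3. Since 51 ≡ 3 (mod 8), (2|51) = -1, and (2|51)^3 = -1. Now have (1|51).
(1|51) = 1. Collecting the sign factors: 1.

1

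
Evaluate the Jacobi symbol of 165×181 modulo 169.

By multiplicativity, (165·181|169) = (165|169)·(181|169).
First factor (165|169):
(165|169)
  = (169|165)    [QR: 165 ≡ 1 mod 4, sign kept]
  = (4|165)    [169 ≡ 4 mod 165]
  = (1|165)    [165 ≡ 5 mod 8 ⇒ (2|165)^2 = +1]
  = 1    [(1|165) = 1]
Second factor (181|169):
(181|169)
  = (12|169)    [181 ≡ 12 mod 169]
  = (3|169)    [169 ≡ 1 mod 8 ⇒ (2|169)^2 = +1]
  = (169|3)    [QR: 169 ≡ 1 mod 4, sign kept]
  = (1|3)    [169 ≡ 1 mod 3]
  = 1    [(1|3) = 1]
Product: (1)·(1) = 1.

1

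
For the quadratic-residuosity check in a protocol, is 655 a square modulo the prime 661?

661 ≡ 1 (mod 4), so quadratic reciprocity gives (655|661) = (661|655). Reduce: 661 ≡ 6 (mod 655). Now have (6|655).
Factor out 2: 6 = 2·3. Since 655 ≡ 7 (mod 8), (2|655) = +1. Now have (3|655).
Both 3 ≡ 3 and 655 ≡ 3 (mod 4), so reciprocity gives (3|655) = -(655|3). Reduce: 655 ≡ 1 (mod 3). Now have -(1|3).
(1|3) = 1. Collecting the sign factors: -1.
(655|661) = -1, and 661 is prime, so 655 is not a quadratic residue mod 661.

no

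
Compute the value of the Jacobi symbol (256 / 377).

1

(256 / 377)
  = (1 / 377)    [377 ≡ 1 mod 8 ⇒ (2 / 377)^8 = +1]
  = 1    [(1 / 377) = 1]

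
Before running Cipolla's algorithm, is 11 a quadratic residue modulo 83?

yes

Both 11 ≡ 3 and 83 ≡ 3 (mod 4), so reciprocity gives (11|83) = -(83|11). Reduce: 83 ≡ 6 (mod 11). Now have -(6|11).
Factor out 2: 6 = 2·3. Since 11 ≡ 3 (mod 8), (2|11) = -1. Now have (3|11).
Both 3 ≡ 3 and 11 ≡ 3 (mod 4), so reciprocity gives (3|11) = -(11|3). Reduce: 11 ≡ 2 (mod 3). Now have -(2|3).
Factor out 2: 2 = 2. Since 3 ≡ 3 (mod 8), (2|3) = -1. Now have (1|3).
(1|3) = 1. Collecting the sign factors: 1.
(11|83) = 1, and 83 is prime, so 11 is a quadratic residue mod 83.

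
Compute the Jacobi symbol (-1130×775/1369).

By multiplicativity, (-1130·775/1369) = (-1130/1369)·(775/1369).
First factor (-1130/1369):
(-1130/1369)
  = (239/1369)    [-1130 ≡ 239 mod 1369]
  = (1369/239)    [QR: 1369 ≡ 1 mod 4, sign kept]
  = (174/239)    [1369 ≡ 174 mod 239]
  = (87/239)    [239 ≡ 7 mod 8 ⇒ (2/239) = +1]
  = -(239/87)    [QR: both ≡ 3 mod 4, sign flips]
  = -(65/87)    [239 ≡ 65 mod 87]
  = -(87/65)    [QR: 65 ≡ 1 mod 4, sign kept]
  = -(22/65)    [87 ≡ 22 mod 65]
  = -(11/65)    [65 ≡ 1 mod 8 ⇒ (2/65) = +1]
  = -(65/11)    [QR: 65 ≡ 1 mod 4, sign kept]
  = -(10/11)    [65 ≡ 10 mod 11]
  = (5/11)    [11 ≡ 3 mod 8 ⇒ (2/11) = -1]
  = (11/5)    [QR: 5 ≡ 1 mod 4, sign kept]
  = (1/5)    [11 ≡ 1 mod 5]
  = 1    [(1/5) = 1]
Second factor (775/1369):
(775/1369)
  = (1369/775)    [QR: 1369 ≡ 1 mod 4, sign kept]
  = (594/775)    [1369 ≡ 594 mod 775]
  = (297/775)    [775 ≡ 7 mod 8 ⇒ (2/775) = +1]
  = (775/297)    [QR: 297 ≡ 1 mod 4, sign kept]
  = (181/297)    [775 ≡ 181 mod 297]
  = (297/181)    [QR: 181 ≡ 1 mod 4, sign kept]
  = (116/181)    [297 ≡ 116 mod 181]
  = (29/181)    [181 ≡ 5 mod 8 ⇒ (2/181)^2 = +1]
  = (181/29)    [QR: 29 ≡ 1 mod 4, sign kept]
  = (7/29)    [181 ≡ 7 mod 29]
  = (29/7)    [QR: 29 ≡ 1 mod 4, sign kept]
  = (1/7)    [29 ≡ 1 mod 7]
  = 1    [(1/7) = 1]
Product: (1)·(1) = 1.

1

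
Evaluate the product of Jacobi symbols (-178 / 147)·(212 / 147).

1

By multiplicativity, (-178·212 / 147) = (-178 / 147)·(212 / 147).
First factor (-178 / 147):
(-178 / 147)
  = (116 / 147)    [-178 ≡ 116 mod 147]
  = (29 / 147)    [147 ≡ 3 mod 8 ⇒ (2 / 147)^2 = +1]
  = (147 / 29)    [QR: 29 ≡ 1 mod 4, sign kept]
  = (2 / 29)    [147 ≡ 2 mod 29]
  = -(1 / 29)    [29 ≡ 5 mod 8 ⇒ (2 / 29) = -1]
  = -1    [(1 / 29) = 1]
Second factor (212 / 147):
(212 / 147)
  = (65 / 147)    [212 ≡ 65 mod 147]
  = (147 / 65)    [QR: 65 ≡ 1 mod 4, sign kept]
  = (17 / 65)    [147 ≡ 17 mod 65]
  = (65 / 17)    [QR: 17 ≡ 1 mod 4, sign kept]
  = (14 / 17)    [65 ≡ 14 mod 17]
  = (7 / 17)    [17 ≡ 1 mod 8 ⇒ (2 / 17) = +1]
  = (17 / 7)    [QR: 17 ≡ 1 mod 4, sign kept]
  = (3 / 7)    [17 ≡ 3 mod 7]
  = -(7 / 3)    [QR: both ≡ 3 mod 4, sign flips]
  = -(1 / 3)    [7 ≡ 1 mod 3]
  = -1    [(1 / 3) = 1]
Product: (-1)·(-1) = 1.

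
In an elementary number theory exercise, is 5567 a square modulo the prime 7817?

7817 ≡ 1 (mod 4), so quadratic reciprocity gives (5567/7817) = (7817/5567). Reduce: 7817 ≡ 2250 (mod 5567). Now have (2250/5567).
Factor out 2: 2250 = 2·1125. Since 5567 ≡ 7 (mod 8), (2/5567) = +1. Now have (1125/5567).
1125 ≡ 1 (mod 4), so quadratic reciprocity gives (1125/5567) = (5567/1125). Reduce: 5567 ≡ 1067 (mod 1125). Now have (1067/1125).
1125 ≡ 1 (mod 4), so quadratic reciprocity gives (1067/1125) = (1125/1067). Reduce: 1125 ≡ 58 (mod 1067). Now have (58/1067).
Factor out 2: 58 = 2·29. Since 1067 ≡ 3 (mod 8), (2/1067) = -1. Now have -(29/1067).
29 ≡ 1 (mod 4), so quadratic reciprocity gives (29/1067) = (1067/29). Reduce: 1067 ≡ 23 (mod 29). Now have -(23/29).
29 ≡ 1 (mod 4), so quadratic reciprocity gives (23/29) = (29/23). Reduce: 29 ≡ 6 (mod 23). Now have -(6/23).
Factor out 2: 6 = 2·3. Since 23 ≡ 7 (mod 8), (2/23) = +1. Now have -(3/23).
Both 3 ≡ 3 and 23 ≡ 3 (mod 4), so reciprocity gives (3/23) = -(23/3). Reduce: 23 ≡ 2 (mod 3). Now have (2/3).
Factor out 2: 2 = 2. Since 3 ≡ 3 (mod 8), (2/3) = -1. Now have -(1/3).
(1/3) = 1. Collecting the sign factors: -1.
(5567/7817) = -1, and 7817 is prime, so 5567 is not a quadratic residue mod 7817.

no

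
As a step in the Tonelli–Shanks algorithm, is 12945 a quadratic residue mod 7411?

Reduce the numerator: 12945 ≡ 5534 (mod 7411), so (12945/7411) = (5534/7411).
Factor out 2: 5534 = 2·2767. Since 7411 ≡ 3 (mod 8), (2/7411) = -1. Now have -(2767/7411).
Both 2767 ≡ 3 and 7411 ≡ 3 (mod 4), so reciprocity gives (2767/7411) = -(7411/2767). Reduce: 7411 ≡ 1877 (mod 2767). Now have (1877/2767).
1877 ≡ 1 (mod 4), so quadratic reciprocity gives (1877/2767) = (2767/1877). Reduce: 2767 ≡ 890 (mod 1877). Now have (890/1877).
Factor out 2: 890 = 2·445. Since 1877 ≡ 5 (mod 8), (2/1877) = -1. Now have -(445/1877).
445 ≡ 1 (mod 4), so quadratic reciprocity gives (445/1877) = (1877/445). Reduce: 1877 ≡ 97 (mod 445). Now have -(97/445).
97 ≡ 1 (mod 4), so quadratic reciprocity gives (97/445) = (445/97). Reduce: 445 ≡ 57 (mod 97). Now have -(57/97).
57 ≡ 1 (mod 4), so quadratic reciprocity gives (57/97) = (97/57). Reduce: 97 ≡ 40 (mod 57). Now have -(40/57).
Factor out 2: 40 = 2^3·5. Since 57 ≡ 1 (mod 8), (2/57) = +1, and (2/57)^3 = +1. Now have -(5/57).
5 ≡ 1 (mod 4), so quadratic reciprocity gives (5/57) = (57/5). Reduce: 57 ≡ 2 (mod 5). Now have -(2/5).
Factor out 2: 2 = 2. Since 5 ≡ 5 (mod 8), (2/5) = -1. Now have (1/5).
(1/5) = 1. Collecting the sign factors: 1.
(12945/7411) = 1, and 7411 is prime, so 12945 is a quadratic residue mod 7411.

yes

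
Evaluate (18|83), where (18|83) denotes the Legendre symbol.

Factor out 2: 18 = 2·9. Since 83 ≡ 3 (mod 8), (2|83) = -1. Now have -(9|83).
9 ≡ 1 (mod 4), so quadratic reciprocity gives (9|83) = (83|9). Reduce: 83 ≡ 2 (mod 9). Now have -(2|9).
Factor out 2: 2 = 2. Since 9 ≡ 1 (mod 8), (2|9) = +1. Now have -(1|9).
(1|9) = 1. Collecting the sign factors: -1.

-1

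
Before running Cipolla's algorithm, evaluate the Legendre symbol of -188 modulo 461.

Reduce the numerator: -188 ≡ 273 (mod 461), so (-188 / 461) = (273 / 461).
273 ≡ 1 (mod 4), so quadratic reciprocity gives (273 / 461) = (461 / 273). Reduce: 461 ≡ 188 (mod 273). Now have (188 / 273).
Factor out 2: 188 = 2^2·47. Since 273 ≡ 1 (mod 8), (2 / 273) = +1, and (2 / 273)^2 = +1. Now have (47 / 273).
273 ≡ 1 (mod 4), so quadratic reciprocity gives (47 / 273) = (273 / 47). Reduce: 273 ≡ 38 (mod 47). Now have (38 / 47).
Factor out 2: 38 = 2·19. Since 47 ≡ 7 (mod 8), (2 / 47) = +1. Now have (19 / 47).
Both 19 ≡ 3 and 47 ≡ 3 (mod 4), so reciprocity gives (19 / 47) = -(47 / 19). Reduce: 47 ≡ 9 (mod 19). Now have -(9 / 19).
9 ≡ 1 (mod 4), so quadratic reciprocity gives (9 / 19) = (19 / 9). Reduce: 19 ≡ 1 (mod 9). Now have -(1 / 9).
(1 / 9) = 1. Collecting the sign factors: -1.

-1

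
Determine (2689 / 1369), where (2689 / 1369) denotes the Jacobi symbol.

1

(2689 / 1369)
  = (1320 / 1369)    [2689 ≡ 1320 mod 1369]
  = (165 / 1369)    [1369 ≡ 1 mod 8 ⇒ (2 / 1369)^3 = +1]
  = (1369 / 165)    [QR: 165 ≡ 1 mod 4, sign kept]
  = (49 / 165)    [1369 ≡ 49 mod 165]
  = (165 / 49)    [QR: 49 ≡ 1 mod 4, sign kept]
  = (18 / 49)    [165 ≡ 18 mod 49]
  = (9 / 49)    [49 ≡ 1 mod 8 ⇒ (2 / 49) = +1]
  = (49 / 9)    [QR: 9 ≡ 1 mod 4, sign kept]
  = (4 / 9)    [49 ≡ 4 mod 9]
  = (1 / 9)    [9 ≡ 1 mod 8 ⇒ (2 / 9)^2 = +1]
  = 1    [(1 / 9) = 1]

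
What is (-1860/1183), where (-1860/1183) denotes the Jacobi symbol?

1

(-1860/1183)
  = (506/1183)    [-1860 ≡ 506 mod 1183]
  = (253/1183)    [1183 ≡ 7 mod 8 ⇒ (2/1183) = +1]
  = (1183/253)    [QR: 253 ≡ 1 mod 4, sign kept]
  = (171/253)    [1183 ≡ 171 mod 253]
  = (253/171)    [QR: 253 ≡ 1 mod 4, sign kept]
  = (82/171)    [253 ≡ 82 mod 171]
  = -(41/171)    [171 ≡ 3 mod 8 ⇒ (2/171) = -1]
  = -(171/41)    [QR: 41 ≡ 1 mod 4, sign kept]
  = -(7/41)    [171 ≡ 7 mod 41]
  = -(41/7)    [QR: 41 ≡ 1 mod 4, sign kept]
  = -(6/7)    [41 ≡ 6 mod 7]
  = -(3/7)    [7 ≡ 7 mod 8 ⇒ (2/7) = +1]
  = (7/3)    [QR: both ≡ 3 mod 4, sign flips]
  = (1/3)    [7 ≡ 1 mod 3]
  = 1    [(1/3) = 1]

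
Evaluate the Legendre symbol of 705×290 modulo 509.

By multiplicativity, (705·290 / 509) = (705 / 509)·(290 / 509).
First factor (705 / 509):
(705 / 509)
  = (196 / 509)    [705 ≡ 196 mod 509]
  = (49 / 509)    [509 ≡ 5 mod 8 ⇒ (2 / 509)^2 = +1]
  = (509 / 49)    [QR: 49 ≡ 1 mod 4, sign kept]
  = (19 / 49)    [509 ≡ 19 mod 49]
  = (49 / 19)    [QR: 49 ≡ 1 mod 4, sign kept]
  = (11 / 19)    [49 ≡ 11 mod 19]
  = -(19 / 11)    [QR: both ≡ 3 mod 4, sign flips]
  = -(8 / 11)    [19 ≡ 8 mod 11]
  = (1 / 11)    [11 ≡ 3 mod 8 ⇒ (2 / 11)^3 = -1]
  = 1    [(1 / 11) = 1]
Second factor (290 / 509):
(290 / 509)
  = -(145 / 509)    [509 ≡ 5 mod 8 ⇒ (2 / 509) = -1]
  = -(509 / 145)    [QR: 145 ≡ 1 mod 4, sign kept]
  = -(74 / 145)    [509 ≡ 74 mod 145]
  = -(37 / 145)    [145 ≡ 1 mod 8 ⇒ (2 / 145) = +1]
  = -(145 / 37)    [QR: 37 ≡ 1 mod 4, sign kept]
  = -(34 / 37)    [145 ≡ 34 mod 37]
  = (17 / 37)    [37 ≡ 5 mod 8 ⇒ (2 / 37) = -1]
  = (37 / 17)    [QR: 17 ≡ 1 mod 4, sign kept]
  = (3 / 17)    [37 ≡ 3 mod 17]
  = (17 / 3)    [QR: 17 ≡ 1 mod 4, sign kept]
  = (2 / 3)    [17 ≡ 2 mod 3]
  = -(1 / 3)    [3 ≡ 3 mod 8 ⇒ (2 / 3) = -1]
  = -1    [(1 / 3) = 1]
Product: (1)·(-1) = -1.

-1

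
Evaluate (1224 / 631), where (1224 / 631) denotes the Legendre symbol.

1

Reduce the numerator: 1224 ≡ 593 (mod 631), so (1224 / 631) = (593 / 631).
593 ≡ 1 (mod 4), so quadratic reciprocity gives (593 / 631) = (631 / 593). Reduce: 631 ≡ 38 (mod 593). Now have (38 / 593).
Factor out 2: 38 = 2·19. Since 593 ≡ 1 (mod 8), (2 / 593) = +1. Now have (19 / 593).
593 ≡ 1 (mod 4), so quadratic reciprocity gives (19 / 593) = (593 / 19). Reduce: 593 ≡ 4 (mod 19). Now have (4 / 19).
Factor out 2: 4 = 2^2. Since 19 ≡ 3 (mod 8), (2 / 19) = -1, and (2 / 19)^2 = +1. Now have (1 / 19).
(1 / 19) = 1. Collecting the sign factors: 1.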